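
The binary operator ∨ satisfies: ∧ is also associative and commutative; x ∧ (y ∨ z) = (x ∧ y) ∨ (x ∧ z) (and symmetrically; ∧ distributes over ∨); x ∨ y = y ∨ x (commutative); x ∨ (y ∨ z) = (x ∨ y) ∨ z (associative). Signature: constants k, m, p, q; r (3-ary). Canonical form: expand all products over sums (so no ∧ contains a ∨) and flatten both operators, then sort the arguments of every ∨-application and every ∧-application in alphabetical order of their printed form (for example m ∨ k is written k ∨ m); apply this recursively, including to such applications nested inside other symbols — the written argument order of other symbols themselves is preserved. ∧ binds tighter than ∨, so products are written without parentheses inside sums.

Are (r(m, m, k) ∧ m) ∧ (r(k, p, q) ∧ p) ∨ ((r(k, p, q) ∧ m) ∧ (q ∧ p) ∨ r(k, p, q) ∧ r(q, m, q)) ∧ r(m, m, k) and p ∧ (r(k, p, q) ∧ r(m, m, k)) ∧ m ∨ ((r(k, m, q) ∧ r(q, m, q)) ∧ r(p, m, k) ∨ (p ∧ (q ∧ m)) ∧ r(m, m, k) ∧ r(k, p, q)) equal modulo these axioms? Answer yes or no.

Left:  (r(m, m, k) ∧ m) ∧ (r(k, p, q) ∧ p) ∨ ((r(k, p, q) ∧ m) ∧ (q ∧ p) ∨ r(k, p, q) ∧ r(q, m, q)) ∧ r(m, m, k)
  Expand:  m ∧ p ∧ r(k, p, q) ∧ r(m, m, k) ∨ m ∧ p ∧ q ∧ r(k, p, q) ∧ r(m, m, k) ∨ r(k, p, q) ∧ r(m, m, k) ∧ r(q, m, q)
  Order the arguments:  m ∧ p ∧ q ∧ r(k, p, q) ∧ r(m, m, k) ∨ m ∧ p ∧ r(k, p, q) ∧ r(m, m, k) ∨ r(k, p, q) ∧ r(m, m, k) ∧ r(q, m, q)
Right:  p ∧ (r(k, p, q) ∧ r(m, m, k)) ∧ m ∨ ((r(k, m, q) ∧ r(q, m, q)) ∧ r(p, m, k) ∨ (p ∧ (q ∧ m)) ∧ r(m, m, k) ∧ r(k, p, q))
  Merge nested applications:  m ∧ p ∧ r(k, p, q) ∧ r(m, m, k) ∨ r(k, m, q) ∧ r(p, m, k) ∧ r(q, m, q) ∨ m ∧ p ∧ q ∧ r(k, p, q) ∧ r(m, m, k)
  Order the arguments:  m ∧ p ∧ q ∧ r(k, p, q) ∧ r(m, m, k) ∨ m ∧ p ∧ r(k, p, q) ∧ r(m, m, k) ∨ r(k, m, q) ∧ r(p, m, k) ∧ r(q, m, q)

Answer: no — m ∧ p ∧ q ∧ r(k, p, q) ∧ r(m, m, k) ∨ m ∧ p ∧ r(k, p, q) ∧ r(m, m, k) ∨ r(k, p, q) ∧ r(m, m, k) ∧ r(q, m, q) vs m ∧ p ∧ q ∧ r(k, p, q) ∧ r(m, m, k) ∨ m ∧ p ∧ r(k, p, q) ∧ r(m, m, k) ∨ r(k, m, q) ∧ r(p, m, k) ∧ r(q, m, q)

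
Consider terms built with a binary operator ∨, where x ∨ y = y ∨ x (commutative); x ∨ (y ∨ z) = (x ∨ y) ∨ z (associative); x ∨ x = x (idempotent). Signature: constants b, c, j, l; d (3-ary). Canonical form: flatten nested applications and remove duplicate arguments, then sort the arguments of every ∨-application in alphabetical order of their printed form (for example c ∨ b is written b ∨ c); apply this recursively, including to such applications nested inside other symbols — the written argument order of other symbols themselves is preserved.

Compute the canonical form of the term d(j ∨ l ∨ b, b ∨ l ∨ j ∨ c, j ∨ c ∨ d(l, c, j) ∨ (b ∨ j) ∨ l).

Answer: d(b ∨ j ∨ l, b ∨ c ∨ j ∨ l, b ∨ c ∨ d(l, c, j) ∨ j ∨ l)

Derivation:
Work inside:  j ∨ c ∨ d(l, c, j) ∨ (b ∨ j) ∨ l
Merge nested applications:  j ∨ c ∨ d(l, c, j) ∨ b ∨ j ∨ l
Idempotence:  drop duplicate j
Sort arguments:  b ∨ c ∨ d(l, c, j) ∨ j ∨ l
Reassemble:  d(b ∨ j ∨ l, b ∨ c ∨ j ∨ l, b ∨ c ∨ d(l, c, j) ∨ j ∨ l)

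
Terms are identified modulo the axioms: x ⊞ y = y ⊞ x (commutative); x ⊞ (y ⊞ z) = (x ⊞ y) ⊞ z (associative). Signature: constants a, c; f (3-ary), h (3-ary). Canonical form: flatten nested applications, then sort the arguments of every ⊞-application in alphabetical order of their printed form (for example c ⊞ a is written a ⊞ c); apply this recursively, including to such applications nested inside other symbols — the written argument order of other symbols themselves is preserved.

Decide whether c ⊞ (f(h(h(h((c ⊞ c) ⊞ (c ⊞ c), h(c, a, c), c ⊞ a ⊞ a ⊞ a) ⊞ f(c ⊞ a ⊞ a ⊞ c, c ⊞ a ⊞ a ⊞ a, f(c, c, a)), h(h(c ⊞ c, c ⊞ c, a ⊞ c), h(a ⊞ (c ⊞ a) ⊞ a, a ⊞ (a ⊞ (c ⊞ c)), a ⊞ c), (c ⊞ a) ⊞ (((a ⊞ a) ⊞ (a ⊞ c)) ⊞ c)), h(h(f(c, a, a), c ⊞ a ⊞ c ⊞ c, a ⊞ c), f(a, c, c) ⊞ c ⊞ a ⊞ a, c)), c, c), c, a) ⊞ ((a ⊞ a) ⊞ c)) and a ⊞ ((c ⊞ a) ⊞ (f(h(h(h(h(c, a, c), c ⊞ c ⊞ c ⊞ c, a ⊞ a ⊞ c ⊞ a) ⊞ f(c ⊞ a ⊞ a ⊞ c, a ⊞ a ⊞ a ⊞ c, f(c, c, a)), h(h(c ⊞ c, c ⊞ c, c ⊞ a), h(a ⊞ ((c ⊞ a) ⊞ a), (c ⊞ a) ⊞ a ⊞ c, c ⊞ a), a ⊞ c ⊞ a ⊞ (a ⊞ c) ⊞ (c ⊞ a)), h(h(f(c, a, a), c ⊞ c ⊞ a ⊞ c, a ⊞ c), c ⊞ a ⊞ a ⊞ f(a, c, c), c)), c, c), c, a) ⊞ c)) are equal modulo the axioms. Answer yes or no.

Answer: no — a ⊞ a ⊞ c ⊞ c ⊞ f(h(h(f(a ⊞ a ⊞ c ⊞ c, a ⊞ a ⊞ a ⊞ c, f(c, c, a)) ⊞ h(c ⊞ c ⊞ c ⊞ c, h(c, a, c), a ⊞ a ⊞ a ⊞ c), h(h(c ⊞ c, c ⊞ c, a ⊞ c), h(a ⊞ a ⊞ a ⊞ c, a ⊞ a ⊞ c ⊞ c, a ⊞ c), a ⊞ a ⊞ a ⊞ a ⊞ c ⊞ c ⊞ c), h(h(f(c, a, a), a ⊞ c ⊞ c ⊞ c, a ⊞ c), a ⊞ a ⊞ c ⊞ f(a, c, c), c)), c, c), c, a) vs a ⊞ a ⊞ c ⊞ c ⊞ f(h(h(f(a ⊞ a ⊞ c ⊞ c, a ⊞ a ⊞ a ⊞ c, f(c, c, a)) ⊞ h(h(c, a, c), c ⊞ c ⊞ c ⊞ c, a ⊞ a ⊞ a ⊞ c), h(h(c ⊞ c, c ⊞ c, a ⊞ c), h(a ⊞ a ⊞ a ⊞ c, a ⊞ a ⊞ c ⊞ c, a ⊞ c), a ⊞ a ⊞ a ⊞ a ⊞ c ⊞ c ⊞ c), h(h(f(c, a, a), a ⊞ c ⊞ c ⊞ c, a ⊞ c), a ⊞ a ⊞ c ⊞ f(a, c, c), c)), c, c), c, a)

Derivation:
Left:  c ⊞ (f(h(h(h((c ⊞ c) ⊞ (c ⊞ c), h(c, a, c), c ⊞ a ⊞ a ⊞ a) ⊞ f(c ⊞ a ⊞ a ⊞ c, c ⊞ a ⊞ a ⊞ a, f(c, c, a)), h(h(c ⊞ c, c ⊞ c, a ⊞ c), h(a ⊞ (c ⊞ a) ⊞ a, a ⊞ (a ⊞ (c ⊞ c)), a ⊞ c), (c ⊞ a) ⊞ (((a ⊞ a) ⊞ (a ⊞ c)) ⊞ c)), h(h(f(c, a, a), c ⊞ a ⊞ c ⊞ c, a ⊞ c), f(a, c, c) ⊞ c ⊞ a ⊞ a, c)), c, c), c, a) ⊞ ((a ⊞ a) ⊞ c))
  Flatten:  c ⊞ f(h(h(h((c ⊞ c) ⊞ (c ⊞ c), h(c, a, c), c ⊞ a ⊞ a ⊞ a) ⊞ f(c ⊞ a ⊞ a ⊞ c, c ⊞ a ⊞ a ⊞ a, f(c, c, a)), h(h(c ⊞ c, c ⊞ c, a ⊞ c), h(a ⊞ (c ⊞ a) ⊞ a, a ⊞ (a ⊞ (c ⊞ c)), a ⊞ c), (c ⊞ a) ⊞ (((a ⊞ a) ⊞ (a ⊞ c)) ⊞ c)), h(h(f(c, a, a), c ⊞ a ⊞ c ⊞ c, a ⊞ c), f(a, c, c) ⊞ c ⊞ a ⊞ a, c)), c, c), c, a) ⊞ a ⊞ a ⊞ c
  Inside:  f(h(h(h((c ⊞ c) ⊞ (c ⊞ c), h(c, a, c), c ⊞ a ⊞ a ⊞ a) ⊞ f(c ⊞ a ⊞ a ⊞ c, c ⊞ a ⊞ a ⊞ a, f(c, c, a)), h(h(c ⊞ c, c ⊞ c, a ⊞ c), h(a ⊞ (c ⊞ a) ⊞ a, a ⊞ (a ⊞ (c ⊞ c)), a ⊞ c), (c ⊞ a) ⊞ (((a ⊞ a) ⊞ (a ⊞ c)) ⊞ c)), h(h(f(c, a, a), c ⊞ a ⊞ c ⊞ c, a ⊞ c), f(a, c, c) ⊞ c ⊞ a ⊞ a, c)), c, c), c, a)  →  f(h(h(f(a ⊞ a ⊞ c ⊞ c, a ⊞ a ⊞ a ⊞ c, f(c, c, a)) ⊞ h(c ⊞ c ⊞ c ⊞ c, h(c, a, c), a ⊞ a ⊞ a ⊞ c), h(h(c ⊞ c, c ⊞ c, a ⊞ c), h(a ⊞ a ⊞ a ⊞ c, a ⊞ a ⊞ c ⊞ c, a ⊞ c), a ⊞ a ⊞ a ⊞ a ⊞ c ⊞ c ⊞ c), h(h(f(c, a, a), a ⊞ c ⊞ c ⊞ c, a ⊞ c), a ⊞ a ⊞ c ⊞ f(a, c, c), c)), c, c), c, a)
  Order the arguments:  a ⊞ a ⊞ c ⊞ c ⊞ f(h(h(f(a ⊞ a ⊞ c ⊞ c, a ⊞ a ⊞ a ⊞ c, f(c, c, a)) ⊞ h(c ⊞ c ⊞ c ⊞ c, h(c, a, c), a ⊞ a ⊞ a ⊞ c), h(h(c ⊞ c, c ⊞ c, a ⊞ c), h(a ⊞ a ⊞ a ⊞ c, a ⊞ a ⊞ c ⊞ c, a ⊞ c), a ⊞ a ⊞ a ⊞ a ⊞ c ⊞ c ⊞ c), h(h(f(c, a, a), a ⊞ c ⊞ c ⊞ c, a ⊞ c), a ⊞ a ⊞ c ⊞ f(a, c, c), c)), c, c), c, a)
Right:  a ⊞ ((c ⊞ a) ⊞ (f(h(h(h(h(c, a, c), c ⊞ c ⊞ c ⊞ c, a ⊞ a ⊞ c ⊞ a) ⊞ f(c ⊞ a ⊞ a ⊞ c, a ⊞ a ⊞ a ⊞ c, f(c, c, a)), h(h(c ⊞ c, c ⊞ c, c ⊞ a), h(a ⊞ ((c ⊞ a) ⊞ a), (c ⊞ a) ⊞ a ⊞ c, c ⊞ a), a ⊞ c ⊞ a ⊞ (a ⊞ c) ⊞ (c ⊞ a)), h(h(f(c, a, a), c ⊞ c ⊞ a ⊞ c, a ⊞ c), c ⊞ a ⊞ a ⊞ f(a, c, c), c)), c, c), c, a) ⊞ c))
  Merge nested applications:  a ⊞ c ⊞ a ⊞ f(h(h(h(h(c, a, c), c ⊞ c ⊞ c ⊞ c, a ⊞ a ⊞ c ⊞ a) ⊞ f(c ⊞ a ⊞ a ⊞ c, a ⊞ a ⊞ a ⊞ c, f(c, c, a)), h(h(c ⊞ c, c ⊞ c, c ⊞ a), h(a ⊞ ((c ⊞ a) ⊞ a), (c ⊞ a) ⊞ a ⊞ c, c ⊞ a), a ⊞ c ⊞ a ⊞ (a ⊞ c) ⊞ (c ⊞ a)), h(h(f(c, a, a), c ⊞ c ⊞ a ⊞ c, a ⊞ c), c ⊞ a ⊞ a ⊞ f(a, c, c), c)), c, c), c, a) ⊞ c
  Simplify inside:  f(h(h(h(h(c, a, c), c ⊞ c ⊞ c ⊞ c, a ⊞ a ⊞ c ⊞ a) ⊞ f(c ⊞ a ⊞ a ⊞ c, a ⊞ a ⊞ a ⊞ c, f(c, c, a)), h(h(c ⊞ c, c ⊞ c, c ⊞ a), h(a ⊞ ((c ⊞ a) ⊞ a), (c ⊞ a) ⊞ a ⊞ c, c ⊞ a), a ⊞ c ⊞ a ⊞ (a ⊞ c) ⊞ (c ⊞ a)), h(h(f(c, a, a), c ⊞ c ⊞ a ⊞ c, a ⊞ c), c ⊞ a ⊞ a ⊞ f(a, c, c), c)), c, c), c, a)  →  f(h(h(f(a ⊞ a ⊞ c ⊞ c, a ⊞ a ⊞ a ⊞ c, f(c, c, a)) ⊞ h(h(c, a, c), c ⊞ c ⊞ c ⊞ c, a ⊞ a ⊞ a ⊞ c), h(h(c ⊞ c, c ⊞ c, a ⊞ c), h(a ⊞ a ⊞ a ⊞ c, a ⊞ a ⊞ c ⊞ c, a ⊞ c), a ⊞ a ⊞ a ⊞ a ⊞ c ⊞ c ⊞ c), h(h(f(c, a, a), a ⊞ c ⊞ c ⊞ c, a ⊞ c), a ⊞ a ⊞ c ⊞ f(a, c, c), c)), c, c), c, a)
  Sort arguments:  a ⊞ a ⊞ c ⊞ c ⊞ f(h(h(f(a ⊞ a ⊞ c ⊞ c, a ⊞ a ⊞ a ⊞ c, f(c, c, a)) ⊞ h(h(c, a, c), c ⊞ c ⊞ c ⊞ c, a ⊞ a ⊞ a ⊞ c), h(h(c ⊞ c, c ⊞ c, a ⊞ c), h(a ⊞ a ⊞ a ⊞ c, a ⊞ a ⊞ c ⊞ c, a ⊞ c), a ⊞ a ⊞ a ⊞ a ⊞ c ⊞ c ⊞ c), h(h(f(c, a, a), a ⊞ c ⊞ c ⊞ c, a ⊞ c), a ⊞ a ⊞ c ⊞ f(a, c, c), c)), c, c), c, a)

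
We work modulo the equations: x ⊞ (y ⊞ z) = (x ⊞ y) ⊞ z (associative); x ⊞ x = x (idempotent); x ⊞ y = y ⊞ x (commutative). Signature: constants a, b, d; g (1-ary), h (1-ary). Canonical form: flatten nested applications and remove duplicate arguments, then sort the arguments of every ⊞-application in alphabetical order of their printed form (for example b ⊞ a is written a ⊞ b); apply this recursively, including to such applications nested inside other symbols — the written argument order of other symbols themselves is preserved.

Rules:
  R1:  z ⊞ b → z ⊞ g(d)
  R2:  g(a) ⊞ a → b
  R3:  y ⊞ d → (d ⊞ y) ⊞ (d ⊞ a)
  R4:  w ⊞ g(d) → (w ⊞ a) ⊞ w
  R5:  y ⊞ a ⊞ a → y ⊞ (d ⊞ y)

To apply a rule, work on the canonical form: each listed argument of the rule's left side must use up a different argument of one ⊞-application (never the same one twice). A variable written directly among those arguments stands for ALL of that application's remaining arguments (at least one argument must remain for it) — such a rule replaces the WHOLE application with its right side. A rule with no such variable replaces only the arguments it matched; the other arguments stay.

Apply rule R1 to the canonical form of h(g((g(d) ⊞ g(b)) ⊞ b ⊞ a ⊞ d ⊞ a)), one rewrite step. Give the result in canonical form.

Canonical form:  h(g(a ⊞ b ⊞ d ⊞ g(b) ⊞ g(d)))
R1 matches:  uses b;  z := a ⊞ d ⊞ g(b) ⊞ g(d)
Every leftover argument binds to the variable; the entire application is replaced.
New term:  h(g(a ⊞ d ⊞ g(b) ⊞ g(d)))

Answer: h(g(a ⊞ d ⊞ g(b) ⊞ g(d)))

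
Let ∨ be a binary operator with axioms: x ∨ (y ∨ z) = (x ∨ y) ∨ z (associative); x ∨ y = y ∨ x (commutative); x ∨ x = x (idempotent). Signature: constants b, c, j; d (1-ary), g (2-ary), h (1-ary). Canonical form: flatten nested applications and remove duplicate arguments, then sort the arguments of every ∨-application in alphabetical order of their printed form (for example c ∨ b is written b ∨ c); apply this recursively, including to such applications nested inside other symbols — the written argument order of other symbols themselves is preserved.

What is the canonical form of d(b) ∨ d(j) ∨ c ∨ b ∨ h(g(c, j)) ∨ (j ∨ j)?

Merge nested applications:  d(b) ∨ d(j) ∨ c ∨ b ∨ h(g(c, j)) ∨ j ∨ j
Idempotence:  drop duplicate j
Sort:  b ∨ c ∨ d(b) ∨ d(j) ∨ h(g(c, j)) ∨ j

Answer: b ∨ c ∨ d(b) ∨ d(j) ∨ h(g(c, j)) ∨ j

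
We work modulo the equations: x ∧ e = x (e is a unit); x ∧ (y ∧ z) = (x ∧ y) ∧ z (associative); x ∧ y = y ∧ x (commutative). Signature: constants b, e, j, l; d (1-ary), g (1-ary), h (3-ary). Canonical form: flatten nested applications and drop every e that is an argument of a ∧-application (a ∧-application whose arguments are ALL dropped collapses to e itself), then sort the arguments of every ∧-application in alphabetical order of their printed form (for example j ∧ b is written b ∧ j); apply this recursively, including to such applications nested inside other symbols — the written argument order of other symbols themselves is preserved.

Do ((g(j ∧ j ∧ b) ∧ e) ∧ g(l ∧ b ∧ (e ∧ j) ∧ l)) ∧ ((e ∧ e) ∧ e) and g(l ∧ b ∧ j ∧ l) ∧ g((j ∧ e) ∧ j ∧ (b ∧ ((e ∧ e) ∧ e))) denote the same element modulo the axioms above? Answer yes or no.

Answer: yes — both canonical forms are g(b ∧ j ∧ j) ∧ g(b ∧ j ∧ l ∧ l)

Derivation:
Left:  ((g(j ∧ j ∧ b) ∧ e) ∧ g(l ∧ b ∧ (e ∧ j) ∧ l)) ∧ ((e ∧ e) ∧ e)
  Flatten:  g(j ∧ j ∧ b) ∧ e ∧ g(l ∧ b ∧ (e ∧ j) ∧ l) ∧ e ∧ e ∧ e
  Canonicalize subterm:  g(j ∧ j ∧ b)  →  g(b ∧ j ∧ j)
  Canonicalize subterm:  g(l ∧ b ∧ (e ∧ j) ∧ l)  →  g(b ∧ j ∧ l ∧ l)
  Units out:  drop e (×4)
  Sort arguments:  g(b ∧ j ∧ j) ∧ g(b ∧ j ∧ l ∧ l)
Right:  g(l ∧ b ∧ j ∧ l) ∧ g((j ∧ e) ∧ j ∧ (b ∧ ((e ∧ e) ∧ e)))
  Simplify inside:  g(l ∧ b ∧ j ∧ l)  →  g(b ∧ j ∧ l ∧ l)
  Simplify inside:  g((j ∧ e) ∧ j ∧ (b ∧ ((e ∧ e) ∧ e)))  →  g(b ∧ j ∧ j)
  Order the arguments:  g(b ∧ j ∧ j) ∧ g(b ∧ j ∧ l ∧ l)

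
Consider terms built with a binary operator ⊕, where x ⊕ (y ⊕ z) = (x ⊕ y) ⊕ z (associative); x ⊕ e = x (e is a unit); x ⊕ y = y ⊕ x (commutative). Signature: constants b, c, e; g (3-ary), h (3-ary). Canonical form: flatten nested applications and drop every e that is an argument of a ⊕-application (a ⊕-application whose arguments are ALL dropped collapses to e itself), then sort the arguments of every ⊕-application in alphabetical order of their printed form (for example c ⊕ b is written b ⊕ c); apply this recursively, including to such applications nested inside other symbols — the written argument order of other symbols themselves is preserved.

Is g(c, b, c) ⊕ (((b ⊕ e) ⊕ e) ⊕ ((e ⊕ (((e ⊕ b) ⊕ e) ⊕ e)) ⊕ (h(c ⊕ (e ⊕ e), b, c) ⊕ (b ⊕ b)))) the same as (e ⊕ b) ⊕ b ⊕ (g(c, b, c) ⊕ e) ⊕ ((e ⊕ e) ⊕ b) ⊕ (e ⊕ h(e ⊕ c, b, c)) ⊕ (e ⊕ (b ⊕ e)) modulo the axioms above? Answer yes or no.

Answer: yes — both canonical forms are b ⊕ b ⊕ b ⊕ b ⊕ g(c, b, c) ⊕ h(c, b, c)

Derivation:
Left:  g(c, b, c) ⊕ (((b ⊕ e) ⊕ e) ⊕ ((e ⊕ (((e ⊕ b) ⊕ e) ⊕ e)) ⊕ (h(c ⊕ (e ⊕ e), b, c) ⊕ (b ⊕ b))))
  Merge nested applications:  g(c, b, c) ⊕ b ⊕ e ⊕ e ⊕ e ⊕ e ⊕ b ⊕ e ⊕ e ⊕ h(c ⊕ (e ⊕ e), b, c) ⊕ b ⊕ b
  Canonicalize subterm:  h(c ⊕ (e ⊕ e), b, c)  →  h(c, b, c)
  Unit:  drop e (×6)
  Sort:  b ⊕ b ⊕ b ⊕ b ⊕ g(c, b, c) ⊕ h(c, b, c)
Right:  (e ⊕ b) ⊕ b ⊕ (g(c, b, c) ⊕ e) ⊕ ((e ⊕ e) ⊕ b) ⊕ (e ⊕ h(e ⊕ c, b, c)) ⊕ (e ⊕ (b ⊕ e))
  Flatten:  e ⊕ b ⊕ b ⊕ g(c, b, c) ⊕ e ⊕ e ⊕ e ⊕ b ⊕ e ⊕ h(e ⊕ c, b, c) ⊕ e ⊕ b ⊕ e
  Simplify inside:  h(e ⊕ c, b, c)  →  h(c, b, c)
  Units out:  drop e (×7)
  Sort:  b ⊕ b ⊕ b ⊕ b ⊕ g(c, b, c) ⊕ h(c, b, c)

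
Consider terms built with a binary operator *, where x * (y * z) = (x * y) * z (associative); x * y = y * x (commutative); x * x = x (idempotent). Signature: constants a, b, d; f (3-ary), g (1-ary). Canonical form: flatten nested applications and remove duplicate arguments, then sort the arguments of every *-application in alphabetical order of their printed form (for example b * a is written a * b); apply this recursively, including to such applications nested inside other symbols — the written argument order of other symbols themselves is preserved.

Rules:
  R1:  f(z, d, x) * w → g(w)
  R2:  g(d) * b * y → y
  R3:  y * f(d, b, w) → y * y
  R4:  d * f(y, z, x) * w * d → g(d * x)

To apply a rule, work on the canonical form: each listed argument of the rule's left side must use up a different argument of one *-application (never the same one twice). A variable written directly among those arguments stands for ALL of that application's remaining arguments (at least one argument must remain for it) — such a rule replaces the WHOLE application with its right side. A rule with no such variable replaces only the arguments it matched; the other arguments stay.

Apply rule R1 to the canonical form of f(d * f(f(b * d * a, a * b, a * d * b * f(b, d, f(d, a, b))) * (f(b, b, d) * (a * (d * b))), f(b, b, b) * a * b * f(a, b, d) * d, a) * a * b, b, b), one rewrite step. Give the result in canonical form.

Answer: f(a * b * d * f(a * b * d * f(a * b * d, a * b, g(a * b * d)) * f(b, b, d), a * b * d * f(a, b, d) * f(b, b, b), a), b, b)

Derivation:
Canonical form:  f(a * b * d * f(a * b * d * f(a * b * d, a * b, a * b * d * f(b, d, f(d, a, b))) * f(b, b, d), a * b * d * f(a, b, d) * f(b, b, b), a), b, b)
Apply R1:  consuming f(b, d, f(d, a, b));  w := a * b * d, x := f(d, a, b), z := b
The extension variable absorbs all remaining arguments, so the whole application is rewritten.
New term:  f(a * b * d * f(a * b * d * f(a * b * d, a * b, g(a * b * d)) * f(b, b, d), a * b * d * f(a, b, d) * f(b, b, b), a), b, b)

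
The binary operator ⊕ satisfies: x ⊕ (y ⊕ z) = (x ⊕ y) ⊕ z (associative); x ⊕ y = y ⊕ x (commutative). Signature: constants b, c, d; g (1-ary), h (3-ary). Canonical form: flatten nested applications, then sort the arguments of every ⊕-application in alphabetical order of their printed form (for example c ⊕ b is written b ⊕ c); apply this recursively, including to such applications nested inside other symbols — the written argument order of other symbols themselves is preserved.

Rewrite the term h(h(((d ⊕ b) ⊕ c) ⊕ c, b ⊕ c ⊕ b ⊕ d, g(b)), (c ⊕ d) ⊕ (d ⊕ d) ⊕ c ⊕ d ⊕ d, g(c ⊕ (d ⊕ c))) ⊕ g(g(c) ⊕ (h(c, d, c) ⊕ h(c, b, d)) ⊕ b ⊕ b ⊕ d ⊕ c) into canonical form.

Answer: g(b ⊕ b ⊕ c ⊕ d ⊕ g(c) ⊕ h(c, b, d) ⊕ h(c, d, c)) ⊕ h(h(b ⊕ c ⊕ c ⊕ d, b ⊕ b ⊕ c ⊕ d, g(b)), c ⊕ c ⊕ d ⊕ d ⊕ d ⊕ d ⊕ d, g(c ⊕ c ⊕ d))

Derivation:
Canonicalize subterm:  h(h(((d ⊕ b) ⊕ c) ⊕ c, b ⊕ c ⊕ b ⊕ d, g(b)), (c ⊕ d) ⊕ (d ⊕ d) ⊕ c ⊕ d ⊕ d, g(c ⊕ (d ⊕ c)))  →  h(h(b ⊕ c ⊕ c ⊕ d, b ⊕ b ⊕ c ⊕ d, g(b)), c ⊕ c ⊕ d ⊕ d ⊕ d ⊕ d ⊕ d, g(c ⊕ c ⊕ d))
Inside:  g(g(c) ⊕ (h(c, d, c) ⊕ h(c, b, d)) ⊕ b ⊕ b ⊕ d ⊕ c)  →  g(b ⊕ b ⊕ c ⊕ d ⊕ g(c) ⊕ h(c, b, d) ⊕ h(c, d, c))
Sort:  g(b ⊕ b ⊕ c ⊕ d ⊕ g(c) ⊕ h(c, b, d) ⊕ h(c, d, c)) ⊕ h(h(b ⊕ c ⊕ c ⊕ d, b ⊕ b ⊕ c ⊕ d, g(b)), c ⊕ c ⊕ d ⊕ d ⊕ d ⊕ d ⊕ d, g(c ⊕ c ⊕ d))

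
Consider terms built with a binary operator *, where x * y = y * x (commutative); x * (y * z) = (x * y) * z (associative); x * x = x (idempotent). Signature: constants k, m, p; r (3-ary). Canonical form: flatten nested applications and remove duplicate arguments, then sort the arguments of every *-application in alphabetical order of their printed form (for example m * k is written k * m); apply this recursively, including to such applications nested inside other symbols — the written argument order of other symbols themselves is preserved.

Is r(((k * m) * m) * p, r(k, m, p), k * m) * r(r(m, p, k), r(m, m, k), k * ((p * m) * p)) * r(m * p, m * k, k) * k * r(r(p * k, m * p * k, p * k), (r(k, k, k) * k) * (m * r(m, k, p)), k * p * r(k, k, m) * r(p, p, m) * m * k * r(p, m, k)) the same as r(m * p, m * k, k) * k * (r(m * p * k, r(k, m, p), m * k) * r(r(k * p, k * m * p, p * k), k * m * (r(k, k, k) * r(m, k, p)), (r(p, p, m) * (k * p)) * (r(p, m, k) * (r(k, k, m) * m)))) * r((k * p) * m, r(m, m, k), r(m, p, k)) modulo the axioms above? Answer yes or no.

Left:  r(((k * m) * m) * p, r(k, m, p), k * m) * r(r(m, p, k), r(m, m, k), k * ((p * m) * p)) * r(m * p, m * k, k) * k * r(r(p * k, m * p * k, p * k), (r(k, k, k) * k) * (m * r(m, k, p)), k * p * r(k, k, m) * r(p, p, m) * m * k * r(p, m, k))
  Inside:  r(((k * m) * m) * p, r(k, m, p), k * m)  →  r(k * m * p, r(k, m, p), k * m)
  Simplify inside:  r(r(m, p, k), r(m, m, k), k * ((p * m) * p))  →  r(r(m, p, k), r(m, m, k), k * m * p)
  Simplify inside:  r(m * p, m * k, k)  →  r(m * p, k * m, k)
  Sort arguments:  k * r(k * m * p, r(k, m, p), k * m) * r(m * p, k * m, k) * r(r(k * p, k * m * p, k * p), k * m * r(k, k, k) * r(m, k, p), k * m * p * r(k, k, m) * r(p, m, k) * r(p, p, m)) * r(r(m, p, k), r(m, m, k), k * m * p)
Right:  r(m * p, m * k, k) * k * (r(m * p * k, r(k, m, p), m * k) * r(r(k * p, k * m * p, p * k), k * m * (r(k, k, k) * r(m, k, p)), (r(p, p, m) * (k * p)) * (r(p, m, k) * (r(k, k, m) * m)))) * r((k * p) * m, r(m, m, k), r(m, p, k))
  Un-nest:  r(m * p, m * k, k) * k * r(m * p * k, r(k, m, p), m * k) * r(r(k * p, k * m * p, p * k), k * m * (r(k, k, k) * r(m, k, p)), (r(p, p, m) * (k * p)) * (r(p, m, k) * (r(k, k, m) * m))) * r((k * p) * m, r(m, m, k), r(m, p, k))
  Inside:  r(m * p, m * k, k)  →  r(m * p, k * m, k)
  Canonicalize subterm:  r(m * p * k, r(k, m, p), m * k)  →  r(k * m * p, r(k, m, p), k * m)
  Simplify inside:  r(r(k * p, k * m * p, p * k), k * m * (r(k, k, k) * r(m, k, p)), (r(p, p, m) * (k * p)) * (r(p, m, k) * (r(k, k, m) * m)))  →  r(r(k * p, k * m * p, k * p), k * m * r(k, k, k) * r(m, k, p), k * m * p * r(k, k, m) * r(p, m, k) * r(p, p, m))
  Sort:  k * r(k * m * p, r(k, m, p), k * m) * r(k * m * p, r(m, m, k), r(m, p, k)) * r(m * p, k * m, k) * r(r(k * p, k * m * p, k * p), k * m * r(k, k, k) * r(m, k, p), k * m * p * r(k, k, m) * r(p, m, k) * r(p, p, m))

Answer: no — k * r(k * m * p, r(k, m, p), k * m) * r(m * p, k * m, k) * r(r(k * p, k * m * p, k * p), k * m * r(k, k, k) * r(m, k, p), k * m * p * r(k, k, m) * r(p, m, k) * r(p, p, m)) * r(r(m, p, k), r(m, m, k), k * m * p) vs k * r(k * m * p, r(k, m, p), k * m) * r(k * m * p, r(m, m, k), r(m, p, k)) * r(m * p, k * m, k) * r(r(k * p, k * m * p, k * p), k * m * r(k, k, k) * r(m, k, p), k * m * p * r(k, k, m) * r(p, m, k) * r(p, p, m))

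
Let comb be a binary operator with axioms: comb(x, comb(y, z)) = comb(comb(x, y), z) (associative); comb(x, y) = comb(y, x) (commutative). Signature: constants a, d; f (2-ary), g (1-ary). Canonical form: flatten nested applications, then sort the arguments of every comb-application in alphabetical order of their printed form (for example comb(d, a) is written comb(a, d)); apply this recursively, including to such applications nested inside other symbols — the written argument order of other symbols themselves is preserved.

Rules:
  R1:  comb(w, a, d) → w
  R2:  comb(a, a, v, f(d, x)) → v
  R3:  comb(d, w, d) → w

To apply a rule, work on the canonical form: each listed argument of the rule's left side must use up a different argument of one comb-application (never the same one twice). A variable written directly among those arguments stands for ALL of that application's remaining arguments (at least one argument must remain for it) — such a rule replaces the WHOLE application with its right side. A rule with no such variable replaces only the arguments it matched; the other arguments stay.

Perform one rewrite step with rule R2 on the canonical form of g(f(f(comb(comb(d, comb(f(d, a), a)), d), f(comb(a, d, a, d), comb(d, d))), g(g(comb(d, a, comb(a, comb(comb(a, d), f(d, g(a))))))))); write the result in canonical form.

Canonical form:  g(f(f(comb(a, d, d, f(d, a)), f(comb(a, a, d, d), comb(d, d))), g(g(comb(a, a, a, d, d, f(d, g(a)))))))
Match R2:  consume a, a, f(d, g(a));  v := comb(a, d, d), x := g(a)
Every leftover argument binds to the variable; the entire application is replaced.
Result:  g(f(f(comb(a, d, d, f(d, a)), f(comb(a, a, d, d), comb(d, d))), g(g(comb(a, d, d)))))

Answer: g(f(f(comb(a, d, d, f(d, a)), f(comb(a, a, d, d), comb(d, d))), g(g(comb(a, d, d)))))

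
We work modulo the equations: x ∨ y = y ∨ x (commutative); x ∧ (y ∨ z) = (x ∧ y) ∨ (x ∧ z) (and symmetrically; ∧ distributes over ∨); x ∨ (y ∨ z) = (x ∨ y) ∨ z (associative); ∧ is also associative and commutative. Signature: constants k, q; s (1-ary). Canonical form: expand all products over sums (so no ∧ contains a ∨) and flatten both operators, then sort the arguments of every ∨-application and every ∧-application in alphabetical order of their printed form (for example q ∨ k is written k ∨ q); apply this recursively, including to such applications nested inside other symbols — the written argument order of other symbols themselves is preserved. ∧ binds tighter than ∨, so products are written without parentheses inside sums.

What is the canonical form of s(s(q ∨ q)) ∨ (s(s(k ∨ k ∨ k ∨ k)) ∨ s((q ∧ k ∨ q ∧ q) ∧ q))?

Answer: s(k ∧ q ∧ q ∨ q ∧ q ∧ q) ∨ s(s(k ∨ k ∨ k ∨ k)) ∨ s(s(q ∨ q))

Derivation:
Expand products over sums:  s(s(q ∨ q)) ∨ s(s(k ∨ k ∨ k ∨ k)) ∨ s(k ∧ q ∧ q ∨ q ∧ q ∧ q)
Sort:  s(k ∧ q ∧ q ∨ q ∧ q ∧ q) ∨ s(s(k ∨ k ∨ k ∨ k)) ∨ s(s(q ∨ q))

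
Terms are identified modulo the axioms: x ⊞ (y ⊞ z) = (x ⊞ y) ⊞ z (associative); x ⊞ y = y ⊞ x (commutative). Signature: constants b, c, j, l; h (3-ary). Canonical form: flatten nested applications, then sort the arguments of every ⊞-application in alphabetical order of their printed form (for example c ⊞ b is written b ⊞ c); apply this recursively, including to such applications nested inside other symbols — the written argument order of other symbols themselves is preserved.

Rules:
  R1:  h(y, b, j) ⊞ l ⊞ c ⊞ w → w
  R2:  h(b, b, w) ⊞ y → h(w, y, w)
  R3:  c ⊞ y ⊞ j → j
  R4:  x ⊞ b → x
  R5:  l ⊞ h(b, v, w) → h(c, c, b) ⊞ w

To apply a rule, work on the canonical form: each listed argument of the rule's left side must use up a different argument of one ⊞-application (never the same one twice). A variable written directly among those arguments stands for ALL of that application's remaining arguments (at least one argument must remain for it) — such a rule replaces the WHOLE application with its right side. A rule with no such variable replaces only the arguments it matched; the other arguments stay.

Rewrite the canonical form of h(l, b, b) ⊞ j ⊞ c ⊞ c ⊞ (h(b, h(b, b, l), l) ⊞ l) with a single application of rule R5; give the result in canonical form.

Canonical form:  c ⊞ c ⊞ h(b, h(b, b, l), l) ⊞ h(l, b, b) ⊞ j ⊞ l
Match R5:  consume h(b, h(b, b, l), l), l;  v := h(b, b, l), w := l
Result:  c ⊞ c ⊞ h(c, c, b) ⊞ h(l, b, b) ⊞ j ⊞ l

Answer: c ⊞ c ⊞ h(c, c, b) ⊞ h(l, b, b) ⊞ j ⊞ l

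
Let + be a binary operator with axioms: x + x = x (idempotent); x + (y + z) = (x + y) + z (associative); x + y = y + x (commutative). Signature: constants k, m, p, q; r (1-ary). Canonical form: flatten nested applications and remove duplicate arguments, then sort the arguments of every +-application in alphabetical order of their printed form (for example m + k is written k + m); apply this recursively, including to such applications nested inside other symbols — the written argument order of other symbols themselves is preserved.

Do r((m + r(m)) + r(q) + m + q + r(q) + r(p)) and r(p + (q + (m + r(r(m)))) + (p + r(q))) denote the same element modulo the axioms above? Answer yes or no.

Left:  r((m + r(m)) + r(q) + m + q + r(q) + r(p))
  Focus inside:  (m + r(m)) + r(q) + m + q + r(q) + r(p)
  Un-nest:  m + r(m) + r(q) + m + q + r(q) + r(p)
  Idempotence:  drop duplicate m, r(q)
  Sort:  m + q + r(m) + r(p) + r(q)
  Put back:  r(m + q + r(m) + r(p) + r(q))
Right:  r(p + (q + (m + r(r(m)))) + (p + r(q)))
  Work inside:  p + (q + (m + r(r(m)))) + (p + r(q))
  Un-nest:  p + q + m + r(r(m)) + p + r(q)
  Drop duplicates:  drop duplicate p
  Sort arguments:  m + p + q + r(q) + r(r(m))
  Rebuild:  r(m + p + q + r(q) + r(r(m)))

Answer: no — r(m + q + r(m) + r(p) + r(q)) vs r(m + p + q + r(q) + r(r(m)))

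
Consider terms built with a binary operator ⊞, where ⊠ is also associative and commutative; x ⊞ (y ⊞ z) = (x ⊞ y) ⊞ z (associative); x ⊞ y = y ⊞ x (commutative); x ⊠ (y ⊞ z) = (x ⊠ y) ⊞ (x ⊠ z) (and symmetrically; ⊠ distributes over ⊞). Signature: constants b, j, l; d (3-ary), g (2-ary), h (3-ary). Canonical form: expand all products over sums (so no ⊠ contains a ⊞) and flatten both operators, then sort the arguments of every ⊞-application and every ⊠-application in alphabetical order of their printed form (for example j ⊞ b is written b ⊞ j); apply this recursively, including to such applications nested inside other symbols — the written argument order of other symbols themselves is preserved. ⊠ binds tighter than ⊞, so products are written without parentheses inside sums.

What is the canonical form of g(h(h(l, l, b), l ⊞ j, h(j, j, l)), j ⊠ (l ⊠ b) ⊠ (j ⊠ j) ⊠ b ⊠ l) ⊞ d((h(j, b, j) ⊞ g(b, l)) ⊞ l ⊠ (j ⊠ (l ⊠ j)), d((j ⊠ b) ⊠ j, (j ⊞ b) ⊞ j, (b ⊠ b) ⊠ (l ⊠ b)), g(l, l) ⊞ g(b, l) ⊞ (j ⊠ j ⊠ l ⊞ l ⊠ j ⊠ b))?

Answer: d(g(b, l) ⊞ h(j, b, j) ⊞ j ⊠ j ⊠ l ⊠ l, d(b ⊠ j ⊠ j, b ⊞ j ⊞ j, b ⊠ b ⊠ b ⊠ l), b ⊠ j ⊠ l ⊞ g(b, l) ⊞ g(l, l) ⊞ j ⊠ j ⊠ l) ⊞ g(h(h(l, l, b), j ⊞ l, h(j, j, l)), b ⊠ b ⊠ j ⊠ j ⊠ j ⊠ l ⊠ l)

Derivation:
Merge nested applications:  g(h(h(l, l, b), j ⊞ l, h(j, j, l)), b ⊠ b ⊠ j ⊠ j ⊠ j ⊠ l ⊠ l) ⊞ d(g(b, l) ⊞ h(j, b, j) ⊞ j ⊠ j ⊠ l ⊠ l, d(b ⊠ j ⊠ j, b ⊞ j ⊞ j, b ⊠ b ⊠ b ⊠ l), b ⊠ j ⊠ l ⊞ g(b, l) ⊞ g(l, l) ⊞ j ⊠ j ⊠ l)
Sort:  d(g(b, l) ⊞ h(j, b, j) ⊞ j ⊠ j ⊠ l ⊠ l, d(b ⊠ j ⊠ j, b ⊞ j ⊞ j, b ⊠ b ⊠ b ⊠ l), b ⊠ j ⊠ l ⊞ g(b, l) ⊞ g(l, l) ⊞ j ⊠ j ⊠ l) ⊞ g(h(h(l, l, b), j ⊞ l, h(j, j, l)), b ⊠ b ⊠ j ⊠ j ⊠ j ⊠ l ⊠ l)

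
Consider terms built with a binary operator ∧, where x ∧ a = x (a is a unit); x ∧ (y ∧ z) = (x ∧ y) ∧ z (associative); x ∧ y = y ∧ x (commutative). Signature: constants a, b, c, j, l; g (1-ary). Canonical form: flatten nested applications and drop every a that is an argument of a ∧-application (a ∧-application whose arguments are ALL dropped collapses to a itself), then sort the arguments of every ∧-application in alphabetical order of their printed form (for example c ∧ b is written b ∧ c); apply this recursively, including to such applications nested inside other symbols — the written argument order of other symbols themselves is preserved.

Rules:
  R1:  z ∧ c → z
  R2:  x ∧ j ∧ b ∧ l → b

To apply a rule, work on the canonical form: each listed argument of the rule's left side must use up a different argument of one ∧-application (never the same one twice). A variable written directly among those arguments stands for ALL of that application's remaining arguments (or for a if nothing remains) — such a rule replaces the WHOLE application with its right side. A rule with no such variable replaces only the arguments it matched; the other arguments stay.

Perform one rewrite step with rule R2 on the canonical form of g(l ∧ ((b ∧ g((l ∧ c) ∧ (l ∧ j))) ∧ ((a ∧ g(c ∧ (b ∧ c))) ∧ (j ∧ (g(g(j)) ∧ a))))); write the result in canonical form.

Answer: g(b)

Derivation:
Canonical form:  g(b ∧ g(b ∧ c ∧ c) ∧ g(c ∧ j ∧ l ∧ l) ∧ g(g(j)) ∧ j ∧ l)
Apply R2:  consuming b, j, l;  x := g(b ∧ c ∧ c) ∧ g(c ∧ j ∧ l ∧ l) ∧ g(g(j))
Every leftover argument binds to the variable; the entire application is replaced.
New term:  g(b)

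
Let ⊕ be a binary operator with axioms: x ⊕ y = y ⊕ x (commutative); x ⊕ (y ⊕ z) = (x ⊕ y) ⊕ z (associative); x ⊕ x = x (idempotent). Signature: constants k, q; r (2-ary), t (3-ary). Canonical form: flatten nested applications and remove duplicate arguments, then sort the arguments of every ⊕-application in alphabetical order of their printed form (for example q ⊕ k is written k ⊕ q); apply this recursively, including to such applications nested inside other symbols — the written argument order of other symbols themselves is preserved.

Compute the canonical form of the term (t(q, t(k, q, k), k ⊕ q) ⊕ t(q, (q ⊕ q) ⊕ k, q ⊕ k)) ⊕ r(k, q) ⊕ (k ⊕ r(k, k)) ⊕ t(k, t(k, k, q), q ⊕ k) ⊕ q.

Answer: k ⊕ q ⊕ r(k, k) ⊕ r(k, q) ⊕ t(k, t(k, k, q), k ⊕ q) ⊕ t(q, k ⊕ q, k ⊕ q) ⊕ t(q, t(k, q, k), k ⊕ q)

Derivation:
Flatten:  t(q, t(k, q, k), k ⊕ q) ⊕ t(q, (q ⊕ q) ⊕ k, q ⊕ k) ⊕ r(k, q) ⊕ k ⊕ r(k, k) ⊕ t(k, t(k, k, q), q ⊕ k) ⊕ q
Simplify inside:  t(q, (q ⊕ q) ⊕ k, q ⊕ k)  →  t(q, k ⊕ q, k ⊕ q)
Canonicalize subterm:  t(k, t(k, k, q), q ⊕ k)  →  t(k, t(k, k, q), k ⊕ q)
Order the arguments:  k ⊕ q ⊕ r(k, k) ⊕ r(k, q) ⊕ t(k, t(k, k, q), k ⊕ q) ⊕ t(q, k ⊕ q, k ⊕ q) ⊕ t(q, t(k, q, k), k ⊕ q)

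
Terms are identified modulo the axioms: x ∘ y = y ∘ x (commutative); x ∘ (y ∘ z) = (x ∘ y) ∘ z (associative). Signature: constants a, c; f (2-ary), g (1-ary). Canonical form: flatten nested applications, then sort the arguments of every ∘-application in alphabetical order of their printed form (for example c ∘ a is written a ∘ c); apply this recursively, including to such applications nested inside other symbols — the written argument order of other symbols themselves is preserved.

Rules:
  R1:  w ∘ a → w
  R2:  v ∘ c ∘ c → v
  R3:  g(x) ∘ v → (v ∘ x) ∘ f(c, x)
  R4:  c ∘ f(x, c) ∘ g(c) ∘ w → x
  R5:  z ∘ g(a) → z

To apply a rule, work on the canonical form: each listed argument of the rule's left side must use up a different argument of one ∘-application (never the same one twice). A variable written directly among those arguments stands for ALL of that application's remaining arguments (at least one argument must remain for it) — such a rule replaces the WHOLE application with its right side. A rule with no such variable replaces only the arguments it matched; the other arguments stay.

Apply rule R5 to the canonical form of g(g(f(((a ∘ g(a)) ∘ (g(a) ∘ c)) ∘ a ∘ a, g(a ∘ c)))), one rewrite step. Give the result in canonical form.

Canonical form:  g(g(f(a ∘ a ∘ a ∘ c ∘ g(a) ∘ g(a), g(a ∘ c))))
R5 matches:  uses g(a);  z := a ∘ a ∘ a ∘ c ∘ g(a)
The extension variable absorbs all remaining arguments, so the whole application is rewritten.
Result:  g(g(f(a ∘ a ∘ a ∘ c ∘ g(a), g(a ∘ c))))

Answer: g(g(f(a ∘ a ∘ a ∘ c ∘ g(a), g(a ∘ c))))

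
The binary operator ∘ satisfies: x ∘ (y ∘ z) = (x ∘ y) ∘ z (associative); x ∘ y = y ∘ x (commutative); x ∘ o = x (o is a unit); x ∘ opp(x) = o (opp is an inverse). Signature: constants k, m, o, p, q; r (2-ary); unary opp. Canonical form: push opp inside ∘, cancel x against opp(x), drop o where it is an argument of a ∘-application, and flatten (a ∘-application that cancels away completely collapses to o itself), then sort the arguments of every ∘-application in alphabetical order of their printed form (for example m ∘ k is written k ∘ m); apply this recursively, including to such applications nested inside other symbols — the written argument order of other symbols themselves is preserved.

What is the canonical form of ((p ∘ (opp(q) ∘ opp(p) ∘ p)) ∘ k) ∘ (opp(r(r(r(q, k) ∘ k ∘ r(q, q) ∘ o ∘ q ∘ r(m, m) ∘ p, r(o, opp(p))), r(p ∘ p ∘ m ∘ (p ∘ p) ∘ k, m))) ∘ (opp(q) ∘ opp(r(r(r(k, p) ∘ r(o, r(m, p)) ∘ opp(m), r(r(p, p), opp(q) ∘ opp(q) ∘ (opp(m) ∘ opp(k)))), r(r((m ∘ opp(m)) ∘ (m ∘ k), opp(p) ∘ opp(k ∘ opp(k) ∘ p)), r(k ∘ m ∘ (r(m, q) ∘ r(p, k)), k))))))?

Answer: k ∘ opp(q) ∘ opp(q) ∘ opp(r(r(k ∘ p ∘ q ∘ r(m, m) ∘ r(q, k) ∘ r(q, q), r(o, opp(p))), r(k ∘ m ∘ p ∘ p ∘ p ∘ p, m))) ∘ opp(r(r(opp(m) ∘ r(k, p) ∘ r(o, r(m, p)), r(r(p, p), opp(k) ∘ opp(m) ∘ opp(q) ∘ opp(q))), r(r(k ∘ m, opp(p) ∘ opp(p)), r(k ∘ m ∘ r(m, q) ∘ r(p, k), k)))) ∘ p

Derivation:
Push opp inside:  distribute opp over ∘ and collapse double opp
Collect:  p ∘ opp(q) ∘ opp(q) ∘ k ∘ opp(r(r(k ∘ p ∘ q ∘ r(m, m) ∘ r(q, k) ∘ r(q, q), r(o, opp(p))), r(k ∘ m ∘ p ∘ p ∘ p ∘ p, m))) ∘ opp(r(r(opp(m) ∘ r(k, p) ∘ r(o, r(m, p)), r(r(p, p), opp(k) ∘ opp(m) ∘ opp(q) ∘ opp(q))), r(r(k ∘ m, opp(p) ∘ opp(p)), r(k ∘ m ∘ r(m, q) ∘ r(p, k), k))))
Order the arguments:  k ∘ opp(q) ∘ opp(q) ∘ opp(r(r(k ∘ p ∘ q ∘ r(m, m) ∘ r(q, k) ∘ r(q, q), r(o, opp(p))), r(k ∘ m ∘ p ∘ p ∘ p ∘ p, m))) ∘ opp(r(r(opp(m) ∘ r(k, p) ∘ r(o, r(m, p)), r(r(p, p), opp(k) ∘ opp(m) ∘ opp(q) ∘ opp(q))), r(r(k ∘ m, opp(p) ∘ opp(p)), r(k ∘ m ∘ r(m, q) ∘ r(p, k), k)))) ∘ p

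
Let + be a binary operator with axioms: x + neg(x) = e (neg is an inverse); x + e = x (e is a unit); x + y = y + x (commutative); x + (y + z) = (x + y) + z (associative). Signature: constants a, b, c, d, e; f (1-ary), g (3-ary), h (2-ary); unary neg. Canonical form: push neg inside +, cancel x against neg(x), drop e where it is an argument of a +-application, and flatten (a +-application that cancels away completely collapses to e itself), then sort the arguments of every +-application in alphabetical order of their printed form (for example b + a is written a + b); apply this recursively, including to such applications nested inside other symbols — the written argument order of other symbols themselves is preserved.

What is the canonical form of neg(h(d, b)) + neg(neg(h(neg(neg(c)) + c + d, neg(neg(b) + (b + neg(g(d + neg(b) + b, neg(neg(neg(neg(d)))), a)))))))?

Push neg inside:  distribute neg over + and collapse double neg
Collect:  neg(h(d, b)) + h(c + c + d, g(d, d, a))
Sort arguments:  h(c + c + d, g(d, d, a)) + neg(h(d, b))

Answer: h(c + c + d, g(d, d, a)) + neg(h(d, b))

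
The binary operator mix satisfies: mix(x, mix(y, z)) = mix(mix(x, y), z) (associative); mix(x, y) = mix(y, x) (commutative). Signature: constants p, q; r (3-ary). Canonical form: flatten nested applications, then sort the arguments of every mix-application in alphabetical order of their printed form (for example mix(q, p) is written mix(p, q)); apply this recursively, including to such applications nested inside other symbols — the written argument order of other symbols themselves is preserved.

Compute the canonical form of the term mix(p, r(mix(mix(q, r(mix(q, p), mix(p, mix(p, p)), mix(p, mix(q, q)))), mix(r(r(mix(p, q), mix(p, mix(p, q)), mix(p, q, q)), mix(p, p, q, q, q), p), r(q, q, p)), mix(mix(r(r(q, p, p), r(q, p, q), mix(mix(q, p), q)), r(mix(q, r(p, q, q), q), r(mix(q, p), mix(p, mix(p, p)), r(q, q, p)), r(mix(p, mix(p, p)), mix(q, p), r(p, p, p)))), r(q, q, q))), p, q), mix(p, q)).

Answer: mix(p, p, q, r(mix(q, r(mix(p, q), mix(p, p, p), mix(p, q, q)), r(mix(q, q, r(p, q, q)), r(mix(p, q), mix(p, p, p), r(q, q, p)), r(mix(p, p, p), mix(p, q), r(p, p, p))), r(q, q, p), r(q, q, q), r(r(mix(p, q), mix(p, p, q), mix(p, q, q)), mix(p, p, q, q, q), p), r(r(q, p, p), r(q, p, q), mix(p, q, q))), p, q))

Derivation:
Flatten:  mix(p, r(mix(mix(q, r(mix(q, p), mix(p, mix(p, p)), mix(p, mix(q, q)))), mix(r(r(mix(p, q), mix(p, mix(p, q)), mix(p, q, q)), mix(p, p, q, q, q), p), r(q, q, p)), mix(mix(r(r(q, p, p), r(q, p, q), mix(mix(q, p), q)), r(mix(q, r(p, q, q), q), r(mix(q, p), mix(p, mix(p, p)), r(q, q, p)), r(mix(p, mix(p, p)), mix(q, p), r(p, p, p)))), r(q, q, q))), p, q), p, q)
Canonicalize subterm:  r(mix(mix(q, r(mix(q, p), mix(p, mix(p, p)), mix(p, mix(q, q)))), mix(r(r(mix(p, q), mix(p, mix(p, q)), mix(p, q, q)), mix(p, p, q, q, q), p), r(q, q, p)), mix(mix(r(r(q, p, p), r(q, p, q), mix(mix(q, p), q)), r(mix(q, r(p, q, q), q), r(mix(q, p), mix(p, mix(p, p)), r(q, q, p)), r(mix(p, mix(p, p)), mix(q, p), r(p, p, p)))), r(q, q, q))), p, q)  →  r(mix(q, r(mix(p, q), mix(p, p, p), mix(p, q, q)), r(mix(q, q, r(p, q, q)), r(mix(p, q), mix(p, p, p), r(q, q, p)), r(mix(p, p, p), mix(p, q), r(p, p, p))), r(q, q, p), r(q, q, q), r(r(mix(p, q), mix(p, p, q), mix(p, q, q)), mix(p, p, q, q, q), p), r(r(q, p, p), r(q, p, q), mix(p, q, q))), p, q)
Sort:  mix(p, p, q, r(mix(q, r(mix(p, q), mix(p, p, p), mix(p, q, q)), r(mix(q, q, r(p, q, q)), r(mix(p, q), mix(p, p, p), r(q, q, p)), r(mix(p, p, p), mix(p, q), r(p, p, p))), r(q, q, p), r(q, q, q), r(r(mix(p, q), mix(p, p, q), mix(p, q, q)), mix(p, p, q, q, q), p), r(r(q, p, p), r(q, p, q), mix(p, q, q))), p, q))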